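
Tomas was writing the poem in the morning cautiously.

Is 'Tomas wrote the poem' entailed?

'was writing' is progressive; for an accomplishment like 'write the poem', it doesn't entail completion.

no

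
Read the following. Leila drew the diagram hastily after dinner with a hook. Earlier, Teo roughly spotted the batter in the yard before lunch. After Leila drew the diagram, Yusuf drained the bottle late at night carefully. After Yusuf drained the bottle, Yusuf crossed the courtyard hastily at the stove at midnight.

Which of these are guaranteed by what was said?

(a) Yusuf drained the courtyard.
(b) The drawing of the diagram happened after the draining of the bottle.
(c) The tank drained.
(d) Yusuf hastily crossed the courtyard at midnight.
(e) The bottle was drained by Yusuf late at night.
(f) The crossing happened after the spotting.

(d), (e), (f)

(a) Not entailed — Yusuf drained the bottle, not the courtyard; the courtyard belongs to the crossing event.
(b) Not entailed — the narrative places the drawing before the draining, not after.
(c) Not entailed — the bottle is what drained, not the tank.
(d) Entailed — the original entails any weakening of itself; this just drops 'at the stove'.
(e) Entailed — dropping 'carefully' leaves a sub-description the original still satisfies.
(f) Entailed — the narrative places the spotting before the crossing.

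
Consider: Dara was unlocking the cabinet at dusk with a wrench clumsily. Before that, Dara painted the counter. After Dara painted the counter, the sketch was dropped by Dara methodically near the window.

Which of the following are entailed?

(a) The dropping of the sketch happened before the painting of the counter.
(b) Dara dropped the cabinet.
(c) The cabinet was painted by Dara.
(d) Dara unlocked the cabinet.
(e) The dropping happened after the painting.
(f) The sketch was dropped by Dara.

(a) Not entailed — the narrative places the painting before the dropping, not after.
(b) Not entailed — Dara dropped the sketch, not the cabinet; the cabinet belongs to the unlocking event.
(c) Not entailed — Dara painted the counter, not the cabinet; the cabinet belongs to the unlocking event.
(d) Not entailed — 'was unlocking' is progressive on an accomplishment; it does not entail the completed 'unlocked'.
(e) Entailed — the narrative places the painting before the dropping.
(f) Entailed — this follows by dropping conjuncts from the dropping event's description.

(e), (f)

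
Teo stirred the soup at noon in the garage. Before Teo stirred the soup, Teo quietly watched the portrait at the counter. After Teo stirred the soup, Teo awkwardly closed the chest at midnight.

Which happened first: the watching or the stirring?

The connectives place the watching before the stirring.

the watching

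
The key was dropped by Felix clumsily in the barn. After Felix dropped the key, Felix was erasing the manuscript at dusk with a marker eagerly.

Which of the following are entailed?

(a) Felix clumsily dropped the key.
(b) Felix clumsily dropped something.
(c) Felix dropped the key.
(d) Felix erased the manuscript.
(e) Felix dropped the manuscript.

(a) Entailed — every conjunct here is already in the original dropping event.
(b) Entailed — this follows by dropping conjuncts from the dropping event's description.
(c) Entailed — dropping 'clumsily', 'in the barn' leaves a sub-description the original still satisfies.
(d) Not entailed — 'was erasing' is progressive on an accomplishment; it does not entail the completed 'erased'.
(e) Not entailed — Felix dropped the key, not the manuscript; the manuscript belongs to the erasing event.

(a), (b), (c)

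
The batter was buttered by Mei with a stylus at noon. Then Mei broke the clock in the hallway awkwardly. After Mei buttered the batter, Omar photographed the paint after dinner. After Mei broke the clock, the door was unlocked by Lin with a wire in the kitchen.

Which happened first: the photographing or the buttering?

the buttering

The connectives place the buttering before the photographing.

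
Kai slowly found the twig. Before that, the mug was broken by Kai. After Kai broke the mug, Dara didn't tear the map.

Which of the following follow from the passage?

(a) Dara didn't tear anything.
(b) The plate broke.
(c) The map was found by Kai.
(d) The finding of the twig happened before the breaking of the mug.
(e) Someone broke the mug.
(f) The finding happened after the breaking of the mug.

(a) Not entailed — the original only denies this specific event; Dara may have torn something else.
(b) Not entailed — the mug is what broke, not the plate.
(c) Not entailed — Kai found the twig, not the map; the map belongs to the tearing event.
(d) Not entailed — the narrative places the breaking before the finding, not after.
(e) Entailed — generalizing the agent leaves a sub-description the original still satisfies.
(f) Entailed — the narrative places the breaking before the finding.

(e), (f)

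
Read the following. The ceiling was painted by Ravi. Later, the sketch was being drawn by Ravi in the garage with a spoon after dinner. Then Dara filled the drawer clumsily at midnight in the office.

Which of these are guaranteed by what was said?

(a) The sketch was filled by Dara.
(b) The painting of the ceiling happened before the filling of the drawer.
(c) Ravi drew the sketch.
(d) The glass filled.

(a) Not entailed — Dara filled the drawer, not the sketch; the sketch belongs to the drawing event.
(b) Entailed — the narrative places the painting before the filling.
(c) Not entailed — 'was drawing' is progressive on an accomplishment; it does not entail the completed 'drew'.
(d) Not entailed — the drawer is what filled, not the glass.

(b)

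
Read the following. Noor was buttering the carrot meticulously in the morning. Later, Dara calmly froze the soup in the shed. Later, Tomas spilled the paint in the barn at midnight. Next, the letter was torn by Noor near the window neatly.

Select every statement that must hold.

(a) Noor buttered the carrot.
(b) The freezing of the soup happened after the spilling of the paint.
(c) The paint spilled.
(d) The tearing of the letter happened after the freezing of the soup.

(a) Not entailed — 'was buttering' is progressive on an accomplishment; it does not entail the completed 'buttered'.
(b) Not entailed — the narrative places the freezing before the spilling, not after.
(c) Entailed — 'Tomas spilled the paint' is causative; it entails the inchoative 'the paint spilled'.
(d) Entailed — the narrative places the freezing before the tearing.

(c), (d)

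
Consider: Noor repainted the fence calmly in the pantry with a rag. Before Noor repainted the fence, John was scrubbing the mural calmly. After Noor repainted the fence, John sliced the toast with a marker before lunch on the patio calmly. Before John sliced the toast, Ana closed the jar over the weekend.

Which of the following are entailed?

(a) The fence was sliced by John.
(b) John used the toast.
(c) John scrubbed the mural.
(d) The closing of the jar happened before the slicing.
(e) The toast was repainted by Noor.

(c), (d)

(a) Not entailed — John sliced the toast, not the fence; the fence belongs to the repainting event.
(b) Not entailed — the toast is the patient, not an instrument — John used a marker.
(c) Entailed — 'scrub' is an activity; 'was scrubbing' entails that some scrubbing happened, so 'scrubbed' holds.
(d) Entailed — the narrative places the closing before the slicing.
(e) Not entailed — Noor repainted the fence, not the toast; the toast belongs to the slicing event.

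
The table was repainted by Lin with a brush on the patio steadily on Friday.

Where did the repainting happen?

'on the patio' marks the location of the repainting event.

on the patio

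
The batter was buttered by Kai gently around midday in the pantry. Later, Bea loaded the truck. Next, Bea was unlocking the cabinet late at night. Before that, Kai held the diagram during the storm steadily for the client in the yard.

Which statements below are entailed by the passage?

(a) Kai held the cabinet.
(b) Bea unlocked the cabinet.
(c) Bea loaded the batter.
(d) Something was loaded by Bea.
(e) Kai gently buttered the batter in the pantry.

(a) Not entailed — Kai held the diagram, not the cabinet; the cabinet belongs to the unlocking event.
(b) Not entailed — 'was unlocking' is progressive on an accomplishment; it does not entail the completed 'unlocked'.
(c) Not entailed — Bea loaded the truck, not the batter; the batter belongs to the buttering event.
(d) Entailed — every conjunct here is already in the original loading event.
(e) Entailed — this follows by dropping conjuncts from the buttering event's description.

(d), (e)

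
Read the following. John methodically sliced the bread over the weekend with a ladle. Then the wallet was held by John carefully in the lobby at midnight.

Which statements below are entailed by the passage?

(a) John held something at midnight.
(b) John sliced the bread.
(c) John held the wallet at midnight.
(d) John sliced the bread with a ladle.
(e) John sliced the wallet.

(a) Entailed — every conjunct here is already in the original holding event.
(b) Entailed — this follows by dropping conjuncts from the slicing event's description.
(c) Entailed — this follows by dropping conjuncts from the holding event's description.
(d) Entailed — dropping 'over the weekend', 'methodically' leaves a sub-description the original still satisfies.
(e) Not entailed — John sliced the bread, not the wallet; the wallet belongs to the holding event.

(a), (b), (c), (d)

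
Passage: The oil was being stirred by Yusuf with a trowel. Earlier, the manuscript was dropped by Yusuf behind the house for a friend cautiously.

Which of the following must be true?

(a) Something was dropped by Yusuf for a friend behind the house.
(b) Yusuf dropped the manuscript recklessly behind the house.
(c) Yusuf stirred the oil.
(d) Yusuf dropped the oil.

(a) Entailed — this follows by dropping conjuncts from the dropping event's description.
(b) Not entailed — 'recklessly' adds a manner not in (and inconsistent with) the original.
(c) Entailed — 'stir' is an activity; 'was stirring' entails that some stirring happened, so 'stirred' holds.
(d) Not entailed — Yusuf dropped the manuscript, not the oil; the oil belongs to the stirring event.

(a), (c)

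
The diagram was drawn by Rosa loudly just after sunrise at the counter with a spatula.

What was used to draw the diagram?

a spatula

'with a spatula' marks the instrument of the drawing event.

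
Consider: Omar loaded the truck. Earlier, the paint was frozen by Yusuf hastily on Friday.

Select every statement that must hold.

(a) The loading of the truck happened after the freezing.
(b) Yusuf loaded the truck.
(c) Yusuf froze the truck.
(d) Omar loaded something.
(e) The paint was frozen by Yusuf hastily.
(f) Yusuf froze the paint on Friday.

(a), (d), (e), (f)

(a) Entailed — the narrative places the freezing before the loading.
(b) Not entailed — the passage has Omar loading the truck, not Yusuf.
(c) Not entailed — Yusuf froze the paint, not the truck; the truck belongs to the loading event.
(d) Entailed — the original entails any weakening of itself; this just generalizes the patient.
(e) Entailed — every conjunct here is already in the original freezing event.
(f) Entailed — every conjunct here is already in the original freezing event.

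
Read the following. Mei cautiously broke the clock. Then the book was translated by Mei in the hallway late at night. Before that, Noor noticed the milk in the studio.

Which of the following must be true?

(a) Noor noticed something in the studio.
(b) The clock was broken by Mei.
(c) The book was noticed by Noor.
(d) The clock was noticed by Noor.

(a), (b)

(a) Entailed — generalizing the patient leaves a sub-description the original still satisfies.
(b) Entailed — dropping 'cautiously' leaves a sub-description the original still satisfies.
(c) Not entailed — Noor noticed the milk, not the book; the book belongs to the translating event.
(d) Not entailed — Noor noticed the milk, not the clock; the clock belongs to the breaking event.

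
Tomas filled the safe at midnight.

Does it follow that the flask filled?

no

Nothing is said about any flask; only the safe is affected.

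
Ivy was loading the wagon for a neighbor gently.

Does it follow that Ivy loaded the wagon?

no

'was loading' is progressive; for an accomplishment like 'load the wagon', it doesn't entail completion.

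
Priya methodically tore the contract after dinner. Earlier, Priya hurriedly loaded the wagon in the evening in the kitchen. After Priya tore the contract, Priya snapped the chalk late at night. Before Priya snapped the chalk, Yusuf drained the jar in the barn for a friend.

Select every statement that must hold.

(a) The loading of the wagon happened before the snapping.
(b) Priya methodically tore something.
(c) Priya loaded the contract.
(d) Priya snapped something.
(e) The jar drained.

(a), (b), (d), (e)

(a) Entailed — the narrative places the loading before the snapping.
(b) Entailed — the original entails any weakening of itself; this just drops 'after dinner' and generalizes the patient.
(c) Not entailed — Priya loaded the wagon, not the contract; the contract belongs to the tearing event.
(d) Entailed — every conjunct here is already in the original snapping event.
(e) Entailed — 'Yusuf drained the jar' is causative; it entails the inchoative 'the jar drained'.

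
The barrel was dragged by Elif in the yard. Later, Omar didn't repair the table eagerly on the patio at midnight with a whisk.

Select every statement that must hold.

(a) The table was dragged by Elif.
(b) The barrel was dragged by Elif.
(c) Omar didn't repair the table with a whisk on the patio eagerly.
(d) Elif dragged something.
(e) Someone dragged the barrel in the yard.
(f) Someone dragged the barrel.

(a) Not entailed — Elif dragged the barrel, not the table; the table belongs to the repairing event.
(b) Entailed — the original entails any weakening of itself; this just drops 'in the yard'.
(c) Not entailed — dropping 'at midnight' under negation is not valid — the original leaves open that Omar repaired the table some other way.
(d) Entailed — the original entails any weakening of itself; this just drops 'in the yard' and generalizes the patient.
(e) Entailed — every conjunct here is already in the original dragging event.
(f) Entailed — this follows by dropping conjuncts from the dragging event's description.

(b), (d), (e), (f)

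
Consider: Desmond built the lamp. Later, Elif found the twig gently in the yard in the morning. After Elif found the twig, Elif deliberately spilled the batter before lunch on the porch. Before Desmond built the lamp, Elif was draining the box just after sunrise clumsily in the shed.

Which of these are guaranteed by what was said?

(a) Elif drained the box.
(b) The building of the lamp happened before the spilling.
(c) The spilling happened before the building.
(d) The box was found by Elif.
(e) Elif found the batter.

(a) Not entailed — 'was draining' is progressive on an accomplishment; it does not entail the completed 'drained'.
(b) Entailed — the narrative places the building before the spilling.
(c) Not entailed — the narrative places the building before the spilling, not after.
(d) Not entailed — Elif found the twig, not the box; the box belongs to the draining event.
(e) Not entailed — Elif found the twig, not the batter; the batter belongs to the spilling event.

(b)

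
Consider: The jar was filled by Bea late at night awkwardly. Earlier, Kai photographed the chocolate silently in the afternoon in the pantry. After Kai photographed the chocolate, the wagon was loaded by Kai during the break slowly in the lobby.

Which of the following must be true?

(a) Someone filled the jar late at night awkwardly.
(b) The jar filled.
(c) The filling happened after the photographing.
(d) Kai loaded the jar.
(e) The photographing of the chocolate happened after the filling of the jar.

(a), (b), (c)

(a) Entailed — every conjunct here is already in the original filling event.
(b) Entailed — 'Bea filled the jar' is causative; it entails the inchoative 'the jar filled'.
(c) Entailed — the narrative places the photographing before the filling.
(d) Not entailed — Kai loaded the wagon, not the jar; the jar belongs to the filling event.
(e) Not entailed — the narrative places the photographing before the filling, not after.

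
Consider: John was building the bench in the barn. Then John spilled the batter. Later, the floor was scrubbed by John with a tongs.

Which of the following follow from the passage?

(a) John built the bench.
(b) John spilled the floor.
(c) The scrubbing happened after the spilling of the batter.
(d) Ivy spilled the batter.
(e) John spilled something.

(a) Not entailed — 'was building' is progressive on an accomplishment; it does not entail the completed 'built'.
(b) Not entailed — John spilled the batter, not the floor; the floor belongs to the scrubbing event.
(c) Entailed — the narrative places the spilling before the scrubbing.
(d) Not entailed — the passage has John spilling the batter, not Ivy.
(e) Entailed — every conjunct here is already in the original spilling event.

(c), (e)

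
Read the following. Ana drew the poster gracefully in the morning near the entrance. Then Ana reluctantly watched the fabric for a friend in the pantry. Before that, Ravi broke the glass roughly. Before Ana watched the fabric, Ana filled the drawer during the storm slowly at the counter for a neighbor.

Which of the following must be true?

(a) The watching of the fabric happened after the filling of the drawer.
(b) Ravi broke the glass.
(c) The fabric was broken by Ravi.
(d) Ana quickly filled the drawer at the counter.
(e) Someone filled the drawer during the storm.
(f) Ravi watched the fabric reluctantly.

(a) Entailed — the narrative places the filling before the watching.
(b) Entailed — the original entails any weakening of itself; this just drops 'roughly'.
(c) Not entailed — Ravi broke the glass, not the fabric; the fabric belongs to the watching event.
(d) Not entailed — 'quickly' adds a manner not in (and inconsistent with) the original.
(e) Entailed — every conjunct here is already in the original filling event.
(f) Not entailed — the passage has Ana watching the fabric, not Ravi.

(a), (b), (e)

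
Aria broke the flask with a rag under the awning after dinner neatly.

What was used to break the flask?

a rag

'with a rag' marks the instrument of the breaking event.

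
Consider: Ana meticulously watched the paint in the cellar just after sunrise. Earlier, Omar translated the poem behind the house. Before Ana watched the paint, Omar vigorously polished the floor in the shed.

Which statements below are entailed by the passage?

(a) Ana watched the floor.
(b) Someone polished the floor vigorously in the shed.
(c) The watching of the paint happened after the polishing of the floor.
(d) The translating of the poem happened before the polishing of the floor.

(b), (c)

(a) Not entailed — Ana watched the paint, not the floor; the floor belongs to the polishing event.
(b) Entailed — this follows by dropping conjuncts from the polishing event's description.
(c) Entailed — the narrative places the polishing before the watching.
(d) Not entailed — the narrative doesn't order the translating relative to the polishing.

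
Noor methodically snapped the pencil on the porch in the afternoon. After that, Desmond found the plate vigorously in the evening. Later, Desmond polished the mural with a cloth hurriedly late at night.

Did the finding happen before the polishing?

The narrative orders the finding before the polishing.

yes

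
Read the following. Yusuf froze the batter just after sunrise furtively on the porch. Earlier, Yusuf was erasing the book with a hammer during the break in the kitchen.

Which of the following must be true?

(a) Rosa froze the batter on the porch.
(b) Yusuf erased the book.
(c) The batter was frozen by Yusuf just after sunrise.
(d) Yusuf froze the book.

(a) Not entailed — the passage has Yusuf freezing the batter, not Rosa.
(b) Not entailed — 'was erasing' is progressive on an accomplishment; it does not entail the completed 'erased'.
(c) Entailed — the original entails any weakening of itself; this just drops 'on the porch', 'furtively'.
(d) Not entailed — Yusuf froze the batter, not the book; the book belongs to the erasing event.

(c)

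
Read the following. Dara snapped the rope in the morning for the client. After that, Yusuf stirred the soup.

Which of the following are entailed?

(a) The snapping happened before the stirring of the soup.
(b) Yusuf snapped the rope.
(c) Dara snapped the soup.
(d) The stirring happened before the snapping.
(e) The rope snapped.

(a) Entailed — the narrative places the snapping before the stirring.
(b) Not entailed — the passage has Dara snapping the rope, not Yusuf.
(c) Not entailed — Dara snapped the rope, not the soup; the soup belongs to the stirring event.
(d) Not entailed — the narrative places the snapping before the stirring, not after.
(e) Entailed — 'Dara snapped the rope' is causative; it entails the inchoative 'the rope snapped'.

(a), (e)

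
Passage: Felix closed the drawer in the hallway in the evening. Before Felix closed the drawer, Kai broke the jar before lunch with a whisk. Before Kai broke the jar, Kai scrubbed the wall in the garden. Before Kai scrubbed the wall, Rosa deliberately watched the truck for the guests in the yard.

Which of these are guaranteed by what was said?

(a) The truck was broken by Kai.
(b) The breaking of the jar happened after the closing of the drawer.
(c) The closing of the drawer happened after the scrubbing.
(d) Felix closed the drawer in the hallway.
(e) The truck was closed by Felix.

(a) Not entailed — Kai broke the jar, not the truck; the truck belongs to the watching event.
(b) Not entailed — the narrative places the breaking before the closing, not after.
(c) Entailed — the narrative places the scrubbing before the closing.
(d) Entailed — the original entails any weakening of itself; this just drops 'in the evening'.
(e) Not entailed — Felix closed the drawer, not the truck; the truck belongs to the watching event.

(c), (d)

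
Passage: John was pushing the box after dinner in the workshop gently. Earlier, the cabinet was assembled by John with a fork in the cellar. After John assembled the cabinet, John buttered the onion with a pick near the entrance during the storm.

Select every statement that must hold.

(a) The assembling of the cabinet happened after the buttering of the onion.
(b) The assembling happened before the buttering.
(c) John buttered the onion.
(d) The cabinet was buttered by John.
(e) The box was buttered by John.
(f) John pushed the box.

(b), (c), (f)

(a) Not entailed — the narrative places the assembling before the buttering, not after.
(b) Entailed — the narrative places the assembling before the buttering.
(c) Entailed — this follows by dropping conjuncts from the buttering event's description.
(d) Not entailed — John buttered the onion, not the cabinet; the cabinet belongs to the assembling event.
(e) Not entailed — John buttered the onion, not the box; the box belongs to the pushing event.
(f) Entailed — 'push' is an activity; 'was pushing' entails that some pushing happened, so 'pushed' holds.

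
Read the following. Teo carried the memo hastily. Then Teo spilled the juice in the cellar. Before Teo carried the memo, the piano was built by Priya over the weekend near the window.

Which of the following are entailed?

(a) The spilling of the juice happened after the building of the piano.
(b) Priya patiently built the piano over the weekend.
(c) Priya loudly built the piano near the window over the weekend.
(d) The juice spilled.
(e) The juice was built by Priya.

(a) Entailed — the narrative places the building before the spilling.
(b) Not entailed — 'patiently' adds information not in the original event.
(c) Not entailed — 'loudly' adds information not in the original event.
(d) Entailed — 'Teo spilled the juice' is causative; it entails the inchoative 'the juice spilled'.
(e) Not entailed — Priya built the piano, not the juice; the juice belongs to the spilling event.

(a), (d)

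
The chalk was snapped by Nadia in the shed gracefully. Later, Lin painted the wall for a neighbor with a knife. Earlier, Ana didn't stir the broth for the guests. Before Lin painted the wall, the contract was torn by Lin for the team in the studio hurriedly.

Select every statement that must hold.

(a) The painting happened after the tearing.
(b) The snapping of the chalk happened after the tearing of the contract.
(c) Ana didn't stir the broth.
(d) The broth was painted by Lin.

(a)

(a) Entailed — the narrative places the tearing before the painting.
(b) Not entailed — the narrative doesn't order the tearing relative to the snapping.
(c) Not entailed — dropping 'for the guests' under negation is not valid — the original leaves open that Ana stirred the broth some other way.
(d) Not entailed — Lin painted the wall, not the broth; the broth belongs to the stirring event.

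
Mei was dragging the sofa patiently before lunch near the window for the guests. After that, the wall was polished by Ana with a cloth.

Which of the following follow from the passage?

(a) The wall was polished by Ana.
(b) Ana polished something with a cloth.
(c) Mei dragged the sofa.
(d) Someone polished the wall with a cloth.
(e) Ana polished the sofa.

(a), (b), (c), (d)

(a) Entailed — dropping 'with a cloth' leaves a sub-description the original still satisfies.
(b) Entailed — generalizing the patient leaves a sub-description the original still satisfies.
(c) Entailed — 'drag' is an activity; 'was dragging' entails that some dragging happened, so 'dragged' holds.
(d) Entailed — every conjunct here is already in the original polishing event.
(e) Not entailed — Ana polished the wall, not the sofa; the sofa belongs to the dragging event.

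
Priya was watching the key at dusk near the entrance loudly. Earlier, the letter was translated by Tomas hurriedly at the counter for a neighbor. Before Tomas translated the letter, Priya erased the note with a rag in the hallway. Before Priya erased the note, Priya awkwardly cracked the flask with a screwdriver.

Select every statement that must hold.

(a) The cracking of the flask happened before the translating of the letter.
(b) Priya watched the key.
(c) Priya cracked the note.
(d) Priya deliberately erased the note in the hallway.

(a) Entailed — the narrative places the cracking before the translating.
(b) Entailed — 'watch' is an activity; 'was watching' entails that some watching happened, so 'watched' holds.
(c) Not entailed — Priya cracked the flask, not the note; the note belongs to the erasing event.
(d) Not entailed — 'deliberately' adds information not in the original event.

(a), (b)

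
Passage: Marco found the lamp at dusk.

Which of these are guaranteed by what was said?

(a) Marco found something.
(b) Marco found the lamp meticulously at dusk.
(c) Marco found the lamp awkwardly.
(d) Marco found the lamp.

(a) Entailed — dropping 'at dusk' and generalizing the patient leaves a sub-description the original still satisfies.
(b) Not entailed — 'meticulously' adds information not in the original event.
(c) Not entailed — 'awkwardly' adds information not in the original event.
(d) Entailed — every conjunct here is already in the original finding event.

(a), (d)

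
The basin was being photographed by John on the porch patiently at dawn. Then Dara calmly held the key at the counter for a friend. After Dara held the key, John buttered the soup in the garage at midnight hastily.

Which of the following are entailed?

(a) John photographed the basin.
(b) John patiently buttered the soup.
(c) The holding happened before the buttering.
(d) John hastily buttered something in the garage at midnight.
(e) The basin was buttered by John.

(a) Not entailed — 'was photographing' is progressive on an accomplishment; it does not entail the completed 'photographed'.
(b) Not entailed — 'patiently' adds a manner not in (and inconsistent with) the original.
(c) Entailed — the narrative places the holding before the buttering.
(d) Entailed — every conjunct here is already in the original buttering event.
(e) Not entailed — John buttered the soup, not the basin; the basin belongs to the photographing event.

(c), (d)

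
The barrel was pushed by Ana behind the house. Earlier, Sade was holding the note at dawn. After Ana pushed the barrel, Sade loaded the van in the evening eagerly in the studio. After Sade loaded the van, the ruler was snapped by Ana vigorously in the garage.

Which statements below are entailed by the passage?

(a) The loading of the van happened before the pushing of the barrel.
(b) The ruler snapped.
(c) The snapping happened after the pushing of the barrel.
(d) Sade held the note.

(a) Not entailed — the narrative places the pushing before the loading, not after.
(b) Entailed — 'Ana snapped the ruler' is causative; it entails the inchoative 'the ruler snapped'.
(c) Entailed — the narrative places the pushing before the snapping.
(d) Entailed — 'hold' is an activity; 'was holding' entails that some holding happened, so 'held' holds.

(b), (c), (d)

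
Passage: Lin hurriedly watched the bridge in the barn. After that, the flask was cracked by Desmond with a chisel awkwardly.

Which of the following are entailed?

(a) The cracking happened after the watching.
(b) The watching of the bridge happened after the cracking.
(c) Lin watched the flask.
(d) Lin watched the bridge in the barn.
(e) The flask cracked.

(a), (d), (e)

(a) Entailed — the narrative places the watching before the cracking.
(b) Not entailed — the narrative places the watching before the cracking, not after.
(c) Not entailed — Lin watched the bridge, not the flask; the flask belongs to the cracking event.
(d) Entailed — every conjunct here is already in the original watching event.
(e) Entailed — 'Desmond cracked the flask' is causative; it entails the inchoative 'the flask cracked'.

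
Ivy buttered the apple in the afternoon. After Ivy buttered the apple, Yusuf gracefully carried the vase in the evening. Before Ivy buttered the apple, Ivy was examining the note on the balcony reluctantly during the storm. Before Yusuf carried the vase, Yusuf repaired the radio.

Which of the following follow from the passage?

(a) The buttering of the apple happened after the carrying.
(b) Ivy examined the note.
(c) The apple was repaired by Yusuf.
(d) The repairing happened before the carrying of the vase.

(a) Not entailed — the narrative places the buttering before the carrying, not after.
(b) Entailed — 'examine' is an activity; 'was examining' entails that some examining happened, so 'examined' holds.
(c) Not entailed — Yusuf repaired the radio, not the apple; the apple belongs to the buttering event.
(d) Entailed — the narrative places the repairing before the carrying.

(b), (d)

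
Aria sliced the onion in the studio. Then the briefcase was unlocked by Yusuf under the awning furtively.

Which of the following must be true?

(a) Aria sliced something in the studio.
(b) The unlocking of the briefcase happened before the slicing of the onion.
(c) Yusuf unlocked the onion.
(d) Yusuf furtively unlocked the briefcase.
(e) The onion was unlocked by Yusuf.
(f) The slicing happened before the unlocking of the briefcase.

(a) Entailed — every conjunct here is already in the original slicing event.
(b) Not entailed — the narrative places the slicing before the unlocking, not after.
(c) Not entailed — Yusuf unlocked the briefcase, not the onion; the onion belongs to the slicing event.
(d) Entailed — this follows by dropping conjuncts from the unlocking event's description.
(e) Not entailed — Yusuf unlocked the briefcase, not the onion; the onion belongs to the slicing event.
(f) Entailed — the narrative places the slicing before the unlocking.

(a), (d), (f)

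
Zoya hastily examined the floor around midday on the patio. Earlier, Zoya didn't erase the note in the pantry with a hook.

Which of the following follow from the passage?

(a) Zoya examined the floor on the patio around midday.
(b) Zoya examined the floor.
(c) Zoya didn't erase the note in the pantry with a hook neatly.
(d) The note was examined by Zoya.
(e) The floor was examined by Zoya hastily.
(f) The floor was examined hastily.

(a) Entailed — this follows by dropping conjuncts from the examining event's description.
(b) Entailed — dropping 'around midday', 'on the patio', 'hastily' leaves a sub-description the original still satisfies.
(c) Entailed — under negation, adding a further restriction is entailed: if no such erasing event occurred, none occurred neatly either.
(d) Not entailed — Zoya examined the floor, not the note; the note belongs to the erasing event.
(e) Entailed — the original entails any weakening of itself; this just drops 'around midday', 'on the patio'.
(f) Entailed — every conjunct here is already in the original examining event.

(a), (b), (c), (e), (f)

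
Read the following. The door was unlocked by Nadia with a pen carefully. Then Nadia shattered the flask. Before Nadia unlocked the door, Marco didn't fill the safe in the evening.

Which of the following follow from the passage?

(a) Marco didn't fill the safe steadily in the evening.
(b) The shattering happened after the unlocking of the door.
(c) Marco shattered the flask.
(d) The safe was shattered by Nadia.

(a), (b)

(a) Entailed — under negation, adding a further restriction is entailed: if no such filling event occurred, none occurred steadily either.
(b) Entailed — the narrative places the unlocking before the shattering.
(c) Not entailed — the passage has Nadia shattering the flask, not Marco.
(d) Not entailed — Nadia shattered the flask, not the safe; the safe belongs to the filling event.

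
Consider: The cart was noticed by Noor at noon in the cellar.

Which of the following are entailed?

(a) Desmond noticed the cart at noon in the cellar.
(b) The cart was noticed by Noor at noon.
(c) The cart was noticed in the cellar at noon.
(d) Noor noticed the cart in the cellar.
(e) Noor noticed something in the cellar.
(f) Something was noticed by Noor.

(a) Not entailed — the passage has Noor noticing the cart, not Desmond.
(b) Entailed — dropping 'in the cellar' leaves a sub-description the original still satisfies.
(c) Entailed — the original entails any weakening of itself; this just generalizes the agent.
(d) Entailed — every conjunct here is already in the original noticing event.
(e) Entailed — every conjunct here is already in the original noticing event.
(f) Entailed — the original entails any weakening of itself; this just drops 'at noon', 'in the cellar' and generalizes the patient.

(b), (c), (d), (e), (f)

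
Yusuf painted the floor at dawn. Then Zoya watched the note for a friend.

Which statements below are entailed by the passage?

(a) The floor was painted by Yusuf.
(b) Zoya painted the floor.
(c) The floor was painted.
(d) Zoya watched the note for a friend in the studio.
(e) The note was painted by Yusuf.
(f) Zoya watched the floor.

(a) Entailed — dropping 'at dawn' leaves a sub-description the original still satisfies.
(b) Not entailed — the passage has Yusuf painting the floor, not Zoya.
(c) Entailed — the original entails any weakening of itself; this just drops 'at dawn' and generalizes the agent.
(d) Not entailed — 'in the studio' adds information not in the original event.
(e) Not entailed — Yusuf painted the floor, not the note; the note belongs to the watching event.
(f) Not entailed — Zoya watched the note, not the floor; the floor belongs to the painting event.

(a), (c)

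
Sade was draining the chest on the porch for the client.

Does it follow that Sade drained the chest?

'was draining' is progressive; for an accomplishment like 'drain the chest', it doesn't entail completion.

no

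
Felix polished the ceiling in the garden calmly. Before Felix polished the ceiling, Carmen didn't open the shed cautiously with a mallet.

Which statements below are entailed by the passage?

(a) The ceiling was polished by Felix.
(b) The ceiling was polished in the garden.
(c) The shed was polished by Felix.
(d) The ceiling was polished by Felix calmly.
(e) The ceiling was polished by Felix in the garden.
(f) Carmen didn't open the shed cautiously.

(a), (b), (d), (e)

(a) Entailed — the original entails any weakening of itself; this just drops 'calmly', 'in the garden'.
(b) Entailed — dropping 'calmly' and generalizing the agent leaves a sub-description the original still satisfies.
(c) Not entailed — Felix polished the ceiling, not the shed; the shed belongs to the opening event.
(d) Entailed — this follows by dropping conjuncts from the polishing event's description.
(e) Entailed — this follows by dropping conjuncts from the polishing event's description.
(f) Not entailed — dropping 'with a mallet' under negation is not valid — the original leaves open that Carmen opened the shed some other way.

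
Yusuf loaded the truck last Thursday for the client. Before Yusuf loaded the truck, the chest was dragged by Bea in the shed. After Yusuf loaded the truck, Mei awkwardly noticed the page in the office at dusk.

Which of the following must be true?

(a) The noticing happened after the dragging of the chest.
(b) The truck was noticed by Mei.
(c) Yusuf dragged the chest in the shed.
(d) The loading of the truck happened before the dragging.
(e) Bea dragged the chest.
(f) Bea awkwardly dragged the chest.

(a), (e)

(a) Entailed — the narrative places the dragging before the noticing.
(b) Not entailed — Mei noticed the page, not the truck; the truck belongs to the loading event.
(c) Not entailed — the passage has Bea dragging the chest, not Yusuf.
(d) Not entailed — the narrative places the dragging before the loading, not after.
(e) Entailed — the original entails any weakening of itself; this just drops 'in the shed'.
(f) Not entailed — 'awkwardly' adds information not in the original event.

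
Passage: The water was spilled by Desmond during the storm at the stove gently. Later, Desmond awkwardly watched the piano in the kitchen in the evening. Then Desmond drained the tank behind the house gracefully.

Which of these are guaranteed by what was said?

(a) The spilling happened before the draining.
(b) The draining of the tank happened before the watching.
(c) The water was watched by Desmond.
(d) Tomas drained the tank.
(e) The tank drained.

(a) Entailed — the narrative places the spilling before the draining.
(b) Not entailed — the narrative places the watching before the draining, not after.
(c) Not entailed — Desmond watched the piano, not the water; the water belongs to the spilling event.
(d) Not entailed — the passage has Desmond draining the tank, not Tomas.
(e) Entailed — 'Desmond drained the tank' is causative; it entails the inchoative 'the tank drained'.

(a), (e)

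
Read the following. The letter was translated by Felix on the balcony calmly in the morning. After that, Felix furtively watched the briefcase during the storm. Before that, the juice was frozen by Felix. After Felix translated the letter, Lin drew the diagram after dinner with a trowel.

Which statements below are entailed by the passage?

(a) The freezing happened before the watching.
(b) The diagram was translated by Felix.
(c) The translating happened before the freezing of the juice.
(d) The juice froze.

(a) Entailed — the narrative places the freezing before the watching.
(b) Not entailed — Felix translated the letter, not the diagram; the diagram belongs to the drawing event.
(c) Not entailed — the narrative doesn't order the translating relative to the freezing.
(d) Entailed — 'Felix froze the juice' is causative; it entails the inchoative 'the juice froze'.

(a), (d)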